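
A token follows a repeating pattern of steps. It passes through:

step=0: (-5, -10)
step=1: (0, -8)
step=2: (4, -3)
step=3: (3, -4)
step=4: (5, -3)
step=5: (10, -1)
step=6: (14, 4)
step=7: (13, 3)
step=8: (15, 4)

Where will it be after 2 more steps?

(24, 11)

The moves between consecutive positions are (+5, +2), (+4, +5), (-1, -1), (+2, +1), (+5, +2), (+4, +5), (-1, -1), (+2, +1); they repeat the 4-cycle [(+5, +2), (+4, +5), (-1, -1), (+2, +1)].
step 9: apply (+5, +2) → (20, 6)
step 10: apply (+4, +5) → (24, 11)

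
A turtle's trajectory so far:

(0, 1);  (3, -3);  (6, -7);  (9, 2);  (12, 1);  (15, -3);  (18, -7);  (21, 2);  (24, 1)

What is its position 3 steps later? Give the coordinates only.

First: linear, +3 per step → 33 at step 11.
Second: cycles through 1, -3, -7, 2 every 4 steps. Step 11 lands at position 3 of the cycle → 2.

(33, 2)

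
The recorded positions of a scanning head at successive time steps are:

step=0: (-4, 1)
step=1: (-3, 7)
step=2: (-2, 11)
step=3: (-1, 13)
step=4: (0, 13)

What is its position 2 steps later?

Taking differences between consecutive positions: (+1, +6), (+1, +4), (+1, +2), (+1, +0). These grow by (+0, -2) each step.
step 5: (0, 13) + (+1, -2) → (1, 11)
step 6: (1, 11) + (+1, -4) → (2, 7)

(2, 7)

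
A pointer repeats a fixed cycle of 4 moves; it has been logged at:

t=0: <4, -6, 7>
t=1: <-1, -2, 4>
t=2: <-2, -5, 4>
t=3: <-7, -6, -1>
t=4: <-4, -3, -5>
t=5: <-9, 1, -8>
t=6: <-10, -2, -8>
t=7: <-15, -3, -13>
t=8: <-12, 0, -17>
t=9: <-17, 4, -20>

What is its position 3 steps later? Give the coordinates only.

<-20, 3, -29>

Step-to-step displacements: <-5, +4, -3>, <-1, -3, +0>, <-5, -1, -5>, <+3, +3, -4>, <-5, +4, -3>, <-1, -3, +0>, <-5, -1, -5>, <+3, +3, -4>, <-5, +4, -3> — a repeating cycle of length 4.
step 10: apply <-1, -3, +0> → <-18, 1, -20>
step 11: apply <-5, -1, -5> → <-23, 0, -25>
step 12: apply <+3, +3, -4> → <-20, 3, -29>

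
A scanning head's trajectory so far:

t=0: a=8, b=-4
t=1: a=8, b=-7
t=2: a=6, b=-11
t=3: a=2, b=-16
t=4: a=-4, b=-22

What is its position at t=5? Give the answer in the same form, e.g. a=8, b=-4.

Taking differences between consecutive positions: (+0, -3), (-2, -4), (-4, -5), (-6, -6). These grow by (-2, -1) each step.
step 5: a=-4, b=-22 + (-8, -7) → a=-12, b=-29

a=-12, b=-29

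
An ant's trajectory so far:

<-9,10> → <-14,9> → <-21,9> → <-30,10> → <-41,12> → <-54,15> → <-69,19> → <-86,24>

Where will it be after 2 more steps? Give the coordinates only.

<-126,37>

Taking differences between consecutive positions: <-5,-1>, <-7,+0>, <-9,+1>, <-11,+2>, <-13,+3>, <-15,+4>, <-17,+5>. These grow by <-2,+1> each step.
step 8: <-86,24> + <-19,+6> → <-105,30>
step 9: <-105,30> + <-21,+7> → <-126,37>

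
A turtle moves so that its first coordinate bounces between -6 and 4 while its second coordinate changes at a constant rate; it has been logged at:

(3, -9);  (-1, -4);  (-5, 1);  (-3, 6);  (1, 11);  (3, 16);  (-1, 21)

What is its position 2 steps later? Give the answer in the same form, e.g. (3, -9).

(-3, 31)

The first coordinate reflects between -6 and 4, moving 4 per step.
  step 7: -1 → -5
  step 8: -5 → -3
The second coordinate changes by +5 each step: at step 8 it is 31.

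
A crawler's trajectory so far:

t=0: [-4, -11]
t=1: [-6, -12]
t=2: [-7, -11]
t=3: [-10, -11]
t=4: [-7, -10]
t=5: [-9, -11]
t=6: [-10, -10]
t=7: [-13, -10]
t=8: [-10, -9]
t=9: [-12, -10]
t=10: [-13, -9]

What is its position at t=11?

Differencing gives [-2, -1], [-1, +1], [-3, +0], [+3, +1], [-2, -1], [-1, +1], [-3, +0], [+3, +1], [-2, -1], [-1, +1]. This is the pattern [-2, -1], [-1, +1], [-3, +0], [+3, +1] repeated.
step 11: apply [-3, +0] → [-16, -9]

[-16, -9]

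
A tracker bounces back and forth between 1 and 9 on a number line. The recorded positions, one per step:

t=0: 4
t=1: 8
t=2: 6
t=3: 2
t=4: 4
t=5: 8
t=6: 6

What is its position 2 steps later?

4

The value travels 4 per step and bounces off the walls at 1 and 9.
  step 7: 6 → 2
  step 8: 2 → 4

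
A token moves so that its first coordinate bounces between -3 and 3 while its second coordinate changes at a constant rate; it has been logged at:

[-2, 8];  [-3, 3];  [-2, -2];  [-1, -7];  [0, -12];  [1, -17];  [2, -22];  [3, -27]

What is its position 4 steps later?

The first coordinate reflects between -3 and 3, moving 1 per step.
  step 8: 3 → 2
  step 9: 2 → 1
  step 10: 1 → 0
  step 11: 0 → -1
The second coordinate changes by -5 each step: at step 11 it is -47.

[-1, -47]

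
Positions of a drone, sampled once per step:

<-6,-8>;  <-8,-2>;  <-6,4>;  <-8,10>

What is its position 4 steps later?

<-8,34>

The first coordinate repeats the cycle [-6, -8] with period 2; step 7 mod 2 = 1, giving -8.
The second coordinate changes by +6 each step, so at step 7 it is -8 + 7·(6) = 34.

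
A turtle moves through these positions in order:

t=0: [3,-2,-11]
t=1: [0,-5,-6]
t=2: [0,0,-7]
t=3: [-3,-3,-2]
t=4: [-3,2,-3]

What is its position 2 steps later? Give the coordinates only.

[-6,4,1]

The moves between consecutive positions are [-3,-3,+5], [+0,+5,-1], [-3,-3,+5], [+0,+5,-1]; they repeat the 2-cycle [[-3,-3,+5], [+0,+5,-1]].
step 5: apply [-3,-3,+5] → [-6,-1,2]
step 6: apply [+0,+5,-1] → [-6,4,1]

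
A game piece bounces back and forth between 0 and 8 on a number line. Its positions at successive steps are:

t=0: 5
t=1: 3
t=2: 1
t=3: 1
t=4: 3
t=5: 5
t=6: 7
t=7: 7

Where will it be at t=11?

1

The value reflects between 0 and 8, moving 2 per step.
  step 8: 7 → 5
  step 9: 5 → 3
  step 10: 3 → 1
  step 11: 1 → 1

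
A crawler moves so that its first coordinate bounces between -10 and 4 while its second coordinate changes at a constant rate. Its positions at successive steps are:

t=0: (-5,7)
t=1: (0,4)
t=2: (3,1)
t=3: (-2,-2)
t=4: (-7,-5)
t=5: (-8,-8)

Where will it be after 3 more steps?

The first coordinate reflects between -10 and 4, moving 5 per step.
  step 6: -8 → -3
  step 7: -3 → 2
  step 8: 2 → 1
The second coordinate changes by -3 each step: at step 8 it is -17.

(1,-17)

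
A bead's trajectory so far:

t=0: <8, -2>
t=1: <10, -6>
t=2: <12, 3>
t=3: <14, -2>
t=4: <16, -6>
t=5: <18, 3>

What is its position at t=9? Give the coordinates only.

<26, -2>

First: linear, +2 per step → 26 at step 9.
Second: cycles through -2, -6, 3 every 3 steps. Step 9 lands at position 0 of the cycle → -2.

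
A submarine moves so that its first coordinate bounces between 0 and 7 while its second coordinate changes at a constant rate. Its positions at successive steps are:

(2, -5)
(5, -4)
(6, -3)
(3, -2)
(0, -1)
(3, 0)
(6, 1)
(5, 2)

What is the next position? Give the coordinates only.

(2, 3)

The first coordinate travels 3 per step and bounces off the walls at 0 and 7.
  step 8: 5 → 2
The second coordinate changes by +1 each step: at step 8 it is 3.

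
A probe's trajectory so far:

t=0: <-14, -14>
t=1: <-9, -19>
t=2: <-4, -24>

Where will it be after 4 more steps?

Each step adds <+5, -5> to the position.
step 3: <-4, -24> + <+5, -5> → <1, -29>
step 4: <1, -29> + <+5, -5> → <6, -34>
step 5: <6, -34> + <+5, -5> → <11, -39>
step 6: <11, -39> + <+5, -5> → <16, -44>

<16, -44>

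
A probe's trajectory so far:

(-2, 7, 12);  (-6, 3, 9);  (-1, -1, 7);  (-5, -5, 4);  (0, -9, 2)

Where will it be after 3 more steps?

(-3, -21, -6)

Differencing gives (-4, -4, -3), (+5, -4, -2), (-4, -4, -3), (+5, -4, -2). This is the pattern (-4, -4, -3), (+5, -4, -2) repeated.
step 5: apply (-4, -4, -3) → (-4, -13, -1)
step 6: apply (+5, -4, -2) → (1, -17, -3)
step 7: apply (-4, -4, -3) → (-3, -21, -6)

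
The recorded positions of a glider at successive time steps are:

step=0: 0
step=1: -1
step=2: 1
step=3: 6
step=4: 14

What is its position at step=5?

Taking differences between consecutive positions: -1, +2, +5, +8. These grow by +3 each step.
step 5: 14 + 11 → 25

25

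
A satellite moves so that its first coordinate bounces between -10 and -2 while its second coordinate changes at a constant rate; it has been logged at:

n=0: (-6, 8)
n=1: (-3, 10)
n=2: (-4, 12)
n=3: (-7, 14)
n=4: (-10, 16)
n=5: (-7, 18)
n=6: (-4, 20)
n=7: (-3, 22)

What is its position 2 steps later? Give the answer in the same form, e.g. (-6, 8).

(-9, 26)

The first coordinate travels 3 per step and bounces off the walls at -10 and -2.
  step 8: -3 → -6
  step 9: -6 → -9
The second coordinate changes by +2 each step: at step 9 it is 26.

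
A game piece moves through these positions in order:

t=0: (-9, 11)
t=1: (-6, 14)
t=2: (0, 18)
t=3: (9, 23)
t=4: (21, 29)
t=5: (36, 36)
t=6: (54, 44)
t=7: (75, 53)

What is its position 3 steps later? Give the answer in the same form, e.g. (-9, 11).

(156, 86)

Successive displacements: (+3, +3), (+6, +4), (+9, +5), (+12, +6), (+15, +7), (+18, +8), (+21, +9) — each changes by (+3, +1).
step 8: (75, 53) + (+24, +10) → (99, 63)
step 9: (99, 63) + (+27, +11) → (126, 74)
step 10: (126, 74) + (+30, +12) → (156, 86)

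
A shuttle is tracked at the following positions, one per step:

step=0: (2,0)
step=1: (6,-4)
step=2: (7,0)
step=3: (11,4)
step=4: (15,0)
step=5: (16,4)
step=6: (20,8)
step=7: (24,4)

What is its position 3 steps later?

Differencing gives (+4,-4), (+1,+4), (+4,+4), (+4,-4), (+1,+4), (+4,+4), (+4,-4). This is the pattern (+4,-4), (+1,+4), (+4,+4) repeated.
step 8: apply (+1,+4) → (25,8)
step 9: apply (+4,+4) → (29,12)
step 10: apply (+4,-4) → (33,8)

(33,8)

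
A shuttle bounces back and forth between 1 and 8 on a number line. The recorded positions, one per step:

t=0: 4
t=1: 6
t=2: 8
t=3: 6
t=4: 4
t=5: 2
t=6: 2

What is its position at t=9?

The value travels 2 per step and bounces off the walls at 1 and 8.
  step 7: 2 → 4
  step 8: 4 → 6
  step 9: 6 → 8

8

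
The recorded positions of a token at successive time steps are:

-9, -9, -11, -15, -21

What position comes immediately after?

Successive displacements: +0, -2, -4, -6 — each changes by -2.
step 5: -21 − 8 → -29

-29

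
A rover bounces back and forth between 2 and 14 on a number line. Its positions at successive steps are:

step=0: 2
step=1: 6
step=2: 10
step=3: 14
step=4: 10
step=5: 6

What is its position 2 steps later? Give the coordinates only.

6

The value travels 4 per step and bounces off the walls at 2 and 14.
  step 6: 6 → 2
  step 7: 2 → 6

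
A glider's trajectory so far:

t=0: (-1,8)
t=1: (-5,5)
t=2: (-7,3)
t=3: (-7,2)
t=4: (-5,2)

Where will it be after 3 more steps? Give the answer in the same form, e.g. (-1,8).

(13,8)

Taking differences between consecutive positions: (-4,-3), (-2,-2), (+0,-1), (+2,+0). These grow by (+2,+1) each step.
step 5: (-5,2) + (+4,+1) → (-1,3)
step 6: (-1,3) + (+6,+2) → (5,5)
step 7: (5,5) + (+8,+3) → (13,8)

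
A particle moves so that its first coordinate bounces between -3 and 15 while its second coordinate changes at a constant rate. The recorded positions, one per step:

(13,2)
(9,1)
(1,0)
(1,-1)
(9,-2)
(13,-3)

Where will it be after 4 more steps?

The first coordinate travels 8 per step and bounces off the walls at -3 and 15.
  step 6: 13 → 5
  step 7: 5 → -3
  step 8: -3 → 5
  step 9: 5 → 13
The second coordinate changes by -1 each step: at step 9 it is -7.

(13,-7)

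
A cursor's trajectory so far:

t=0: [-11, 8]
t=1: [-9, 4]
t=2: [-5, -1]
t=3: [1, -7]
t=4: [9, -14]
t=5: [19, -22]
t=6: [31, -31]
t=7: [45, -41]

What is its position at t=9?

Successive displacements: [+2, -4], [+4, -5], [+6, -6], [+8, -7], [+10, -8], [+12, -9], [+14, -10] — each changes by [+2, -1].
step 8: [45, -41] + [+16, -11] → [61, -52]
step 9: [61, -52] + [+18, -12] → [79, -64]

[79, -64]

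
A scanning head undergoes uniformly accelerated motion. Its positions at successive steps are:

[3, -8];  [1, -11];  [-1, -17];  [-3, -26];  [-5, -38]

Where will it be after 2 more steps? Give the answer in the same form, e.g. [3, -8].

[-9, -71]

Successive displacements: [-2, -3], [-2, -6], [-2, -9], [-2, -12] — each changes by [+0, -3].
step 5: [-5, -38] + [-2, -15] → [-7, -53]
step 6: [-7, -53] + [-2, -18] → [-9, -71]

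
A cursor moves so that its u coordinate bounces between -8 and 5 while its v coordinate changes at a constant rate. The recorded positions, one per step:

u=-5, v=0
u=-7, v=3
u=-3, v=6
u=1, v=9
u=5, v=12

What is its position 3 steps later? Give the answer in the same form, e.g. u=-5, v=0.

u=-7, v=21

The u coordinate travels 4 per step and bounces off the walls at -8 and 5.
  step 5: 5 → 1
  step 6: 1 → -3
  step 7: -3 → -7
The v coordinate changes by +3 each step: at step 7 it is 21.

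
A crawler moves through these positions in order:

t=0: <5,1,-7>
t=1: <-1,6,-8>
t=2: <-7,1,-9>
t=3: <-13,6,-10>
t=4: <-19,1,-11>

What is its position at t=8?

First: linear, -6 per step → -43 at step 8.
Second: cycles through 1, 6 every 2 steps. Step 8 lands at position 0 of the cycle → 1.
Third: linear, -1 per step → -15 at step 8.

<-43,1,-15>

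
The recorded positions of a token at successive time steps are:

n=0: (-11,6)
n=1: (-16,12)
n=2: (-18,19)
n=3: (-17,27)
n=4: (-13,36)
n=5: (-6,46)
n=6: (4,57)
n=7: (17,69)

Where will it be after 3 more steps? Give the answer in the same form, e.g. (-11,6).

(74,111)

First differences are (-5,+6), (-2,+7), (+1,+8), (+4,+9), (+7,+10), (+10,+11), (+13,+12); their common second difference is (+3,+1) (constant acceleration).
step 8: (17,69) + (+16,+13) → (33,82)
step 9: (33,82) + (+19,+14) → (52,96)
step 10: (52,96) + (+22,+15) → (74,111)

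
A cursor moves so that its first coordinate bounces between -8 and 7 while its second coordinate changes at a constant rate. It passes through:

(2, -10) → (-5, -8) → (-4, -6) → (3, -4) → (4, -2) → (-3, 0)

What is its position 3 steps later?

The first coordinate travels 7 per step and bounces off the walls at -8 and 7.
  step 6: -3 → -6
  step 7: -6 → 1
  step 8: 1 → 6
The second coordinate changes by +2 each step: at step 8 it is 6.

(6, 6)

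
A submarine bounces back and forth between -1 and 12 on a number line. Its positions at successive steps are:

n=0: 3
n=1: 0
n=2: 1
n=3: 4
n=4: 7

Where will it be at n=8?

The value travels 3 per step and bounces off the walls at -1 and 12.
  step 5: 7 → 10
  step 6: 10 → 11
  step 7: 11 → 8
  step 8: 8 → 5

5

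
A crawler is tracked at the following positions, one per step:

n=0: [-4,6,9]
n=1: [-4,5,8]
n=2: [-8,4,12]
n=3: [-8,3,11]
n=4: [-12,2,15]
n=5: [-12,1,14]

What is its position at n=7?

[-16,-1,17]

Step-to-step displacements: [+0,-1,-1], [-4,-1,+4], [+0,-1,-1], [-4,-1,+4], [+0,-1,-1] — a repeating cycle of length 2.
step 6: apply [-4,-1,+4] → [-16,0,18]
step 7: apply [+0,-1,-1] → [-16,-1,17]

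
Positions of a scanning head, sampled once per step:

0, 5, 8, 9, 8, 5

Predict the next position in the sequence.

Taking differences between consecutive positions: +5, +3, +1, -1, -3. These grow by -2 each step.
step 6: 5 − 5 → 0

0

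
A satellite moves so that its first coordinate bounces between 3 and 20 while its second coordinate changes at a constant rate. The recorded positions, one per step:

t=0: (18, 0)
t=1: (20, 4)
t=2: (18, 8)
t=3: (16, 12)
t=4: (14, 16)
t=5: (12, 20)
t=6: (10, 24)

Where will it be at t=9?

(4, 36)

The first coordinate travels 2 per step and bounces off the walls at 3 and 20.
  step 7: 10 → 8
  step 8: 8 → 6
  step 9: 6 → 4
The second coordinate changes by +4 each step: at step 9 it is 36.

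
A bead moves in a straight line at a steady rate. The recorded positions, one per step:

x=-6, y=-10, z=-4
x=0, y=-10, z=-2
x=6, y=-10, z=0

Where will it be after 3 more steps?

x=24, y=-10, z=6

The position changes by (+6, +0, +2) every step.
step 3: x=6, y=-10, z=0 + (+6, +0, +2) → x=12, y=-10, z=2
step 4: x=12, y=-10, z=2 + (+6, +0, +2) → x=18, y=-10, z=4
step 5: x=18, y=-10, z=4 + (+6, +0, +2) → x=24, y=-10, z=6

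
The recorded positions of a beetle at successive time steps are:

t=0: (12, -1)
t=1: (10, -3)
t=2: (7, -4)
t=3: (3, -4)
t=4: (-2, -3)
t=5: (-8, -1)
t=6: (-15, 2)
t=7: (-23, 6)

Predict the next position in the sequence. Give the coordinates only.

First differences are (-2, -2), (-3, -1), (-4, +0), (-5, +1), (-6, +2), (-7, +3), (-8, +4); their common second difference is (-1, +1) (constant acceleration).
step 8: (-23, 6) + (-9, +5) → (-32, 11)

(-32, 11)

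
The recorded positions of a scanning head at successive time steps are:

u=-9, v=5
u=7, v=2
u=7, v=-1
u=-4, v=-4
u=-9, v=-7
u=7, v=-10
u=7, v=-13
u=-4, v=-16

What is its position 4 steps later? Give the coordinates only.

u=-4, v=-28

The u coordinate repeats the cycle [-9, 7, 7, -4] with period 4; step 11 mod 4 = 3, giving -4.
The v coordinate changes by -3 each step, so at step 11 it is 5 + 11·(-3) = -28.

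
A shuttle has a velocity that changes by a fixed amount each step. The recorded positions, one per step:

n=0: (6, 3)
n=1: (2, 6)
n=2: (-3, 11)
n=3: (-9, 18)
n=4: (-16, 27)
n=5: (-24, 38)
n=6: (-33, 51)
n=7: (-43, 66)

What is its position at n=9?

Successive displacements: (-4, +3), (-5, +5), (-6, +7), (-7, +9), (-8, +11), (-9, +13), (-10, +15) — each changes by (-1, +2).
step 8: (-43, 66) + (-11, +17) → (-54, 83)
step 9: (-54, 83) + (-12, +19) → (-66, 102)

(-66, 102)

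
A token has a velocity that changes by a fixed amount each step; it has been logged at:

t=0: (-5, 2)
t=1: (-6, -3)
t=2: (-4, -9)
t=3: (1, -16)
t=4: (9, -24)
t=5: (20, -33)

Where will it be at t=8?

(71, -66)

Successive displacements: (-1, -5), (+2, -6), (+5, -7), (+8, -8), (+11, -9) — each changes by (+3, -1).
step 6: (20, -33) + (+14, -10) → (34, -43)
step 7: (34, -43) + (+17, -11) → (51, -54)
step 8: (51, -54) + (+20, -12) → (71, -66)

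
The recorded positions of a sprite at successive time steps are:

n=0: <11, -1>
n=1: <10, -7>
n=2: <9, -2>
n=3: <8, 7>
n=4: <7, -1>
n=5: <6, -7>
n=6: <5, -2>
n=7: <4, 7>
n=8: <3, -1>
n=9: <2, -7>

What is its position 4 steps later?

The first coordinate changes by -1 each step, so at step 13 it is 11 + 13·(-1) = -2.
The second coordinate repeats the cycle [-1, -7, -2, 7] with period 4; step 13 mod 4 = 1, giving -7.

<-2, -7>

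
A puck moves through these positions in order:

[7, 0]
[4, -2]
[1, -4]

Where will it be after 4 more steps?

The position changes by [-3, -2] every step.
step 3: [1, -4] + [-3, -2] → [-2, -6]
step 4: [-2, -6] + [-3, -2] → [-5, -8]
step 5: [-5, -8] + [-3, -2] → [-8, -10]
step 6: [-8, -10] + [-3, -2] → [-11, -12]

[-11, -12]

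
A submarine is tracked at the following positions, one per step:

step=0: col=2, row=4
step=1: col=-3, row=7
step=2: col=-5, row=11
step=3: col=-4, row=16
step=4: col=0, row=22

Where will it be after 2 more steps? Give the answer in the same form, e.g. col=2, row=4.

Successive displacements: (-5, +3), (-2, +4), (+1, +5), (+4, +6) — each changes by (+3, +1).
step 5: col=0, row=22 + (+7, +7) → col=7, row=29
step 6: col=7, row=29 + (+10, +8) → col=17, row=37

col=17, row=37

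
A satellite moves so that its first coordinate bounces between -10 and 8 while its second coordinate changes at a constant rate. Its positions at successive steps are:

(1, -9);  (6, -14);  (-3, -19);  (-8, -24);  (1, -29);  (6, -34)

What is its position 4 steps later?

(6, -54)

The first coordinate travels 9 per step and bounces off the walls at -10 and 8.
  step 6: 6 → -3
  step 7: -3 → -8
  step 8: -8 → 1
  step 9: 1 → 6
The second coordinate changes by -5 each step: at step 9 it is -54.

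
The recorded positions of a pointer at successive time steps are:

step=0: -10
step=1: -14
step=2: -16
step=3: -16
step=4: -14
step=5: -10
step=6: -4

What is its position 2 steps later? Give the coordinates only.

Taking differences between consecutive positions: -4, -2, +0, +2, +4, +6. These grow by +2 each step.
step 7: -4 + 8 → 4
step 8: 4 + 10 → 14

14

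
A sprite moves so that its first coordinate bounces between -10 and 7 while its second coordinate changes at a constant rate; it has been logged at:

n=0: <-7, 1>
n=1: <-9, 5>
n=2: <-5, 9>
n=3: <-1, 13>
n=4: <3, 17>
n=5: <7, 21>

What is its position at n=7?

The first coordinate travels 4 per step and bounces off the walls at -10 and 7.
  step 6: 7 → 3
  step 7: 3 → -1
The second coordinate changes by +4 each step: at step 7 it is 29.

<-1, 29>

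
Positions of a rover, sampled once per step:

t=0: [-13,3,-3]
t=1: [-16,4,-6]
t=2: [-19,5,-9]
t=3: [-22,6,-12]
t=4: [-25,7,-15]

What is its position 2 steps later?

The position changes by [-3,+1,-3] every step.
step 5: [-25,7,-15] + [-3,+1,-3] → [-28,8,-18]
step 6: [-28,8,-18] + [-3,+1,-3] → [-31,9,-21]

[-31,9,-21]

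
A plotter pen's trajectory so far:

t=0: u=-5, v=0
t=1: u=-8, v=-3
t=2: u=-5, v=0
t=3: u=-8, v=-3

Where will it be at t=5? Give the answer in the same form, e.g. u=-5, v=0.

Step-to-step displacements: (-3,-3), (+3,+3), (-3,-3); each is -1× the previous.
step 4: u=-8, v=-3 + (+3,+3) → u=-5, v=0
step 5: u=-5, v=0 + (-3,-3) → u=-8, v=-3

u=-8, v=-3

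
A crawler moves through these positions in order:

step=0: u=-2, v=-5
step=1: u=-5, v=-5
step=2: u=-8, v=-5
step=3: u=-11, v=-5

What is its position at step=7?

u=-23, v=-5

The position changes by (-3, +0) every step.
step 4: u=-11, v=-5 + (-3, +0) → u=-14, v=-5
step 5: u=-14, v=-5 + (-3, +0) → u=-17, v=-5
step 6: u=-17, v=-5 + (-3, +0) → u=-20, v=-5
step 7: u=-20, v=-5 + (-3, +0) → u=-23, v=-5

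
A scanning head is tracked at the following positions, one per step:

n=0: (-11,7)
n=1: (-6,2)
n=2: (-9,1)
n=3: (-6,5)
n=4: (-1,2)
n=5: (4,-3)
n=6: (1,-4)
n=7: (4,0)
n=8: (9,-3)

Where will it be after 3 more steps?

(14,-5)

Differencing gives (+5,-5), (-3,-1), (+3,+4), (+5,-3), (+5,-5), (-3,-1), (+3,+4), (+5,-3). This is the pattern (+5,-5), (-3,-1), (+3,+4), (+5,-3) repeated.
step 9: apply (+5,-5) → (14,-8)
step 10: apply (-3,-1) → (11,-9)
step 11: apply (+3,+4) → (14,-5)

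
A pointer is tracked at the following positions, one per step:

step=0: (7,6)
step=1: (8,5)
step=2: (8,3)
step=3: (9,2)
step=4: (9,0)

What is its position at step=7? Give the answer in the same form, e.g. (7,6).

(11,-4)

The moves between consecutive positions are (+1,-1), (+0,-2), (+1,-1), (+0,-2); they repeat the 2-cycle [(+1,-1), (+0,-2)].
step 5: apply (+1,-1) → (10,-1)
step 6: apply (+0,-2) → (10,-3)
step 7: apply (+1,-1) → (11,-4)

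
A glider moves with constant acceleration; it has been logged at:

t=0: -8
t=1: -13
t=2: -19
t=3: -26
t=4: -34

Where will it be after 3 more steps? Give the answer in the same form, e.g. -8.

-64

Successive displacements: -5, -6, -7, -8 — each changes by -1.
step 5: -34 − 9 → -43
step 6: -43 − 10 → -53
step 7: -53 − 11 → -64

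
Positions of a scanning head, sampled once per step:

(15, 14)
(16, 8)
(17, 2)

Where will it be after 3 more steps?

(20, -16)

Each step adds (+1, -6) to the position.
step 3: (17, 2) + (+1, -6) → (18, -4)
step 4: (18, -4) + (+1, -6) → (19, -10)
step 5: (19, -10) + (+1, -6) → (20, -16)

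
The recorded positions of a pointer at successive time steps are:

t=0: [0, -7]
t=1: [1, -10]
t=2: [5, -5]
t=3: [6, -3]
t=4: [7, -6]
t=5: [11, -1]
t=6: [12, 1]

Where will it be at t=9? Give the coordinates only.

[18, 5]

The moves between consecutive positions are [+1, -3], [+4, +5], [+1, +2], [+1, -3], [+4, +5], [+1, +2]; they repeat the 3-cycle [[+1, -3], [+4, +5], [+1, +2]].
step 7: apply [+1, -3] → [13, -2]
step 8: apply [+4, +5] → [17, 3]
step 9: apply [+1, +2] → [18, 5]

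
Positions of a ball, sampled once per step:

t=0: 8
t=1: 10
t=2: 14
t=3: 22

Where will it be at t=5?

70

Consecutive displacements +2, +4, +8 scale by a factor of 2 each step.
step 4: 22 + 16 → 38
step 5: 38 + 32 → 70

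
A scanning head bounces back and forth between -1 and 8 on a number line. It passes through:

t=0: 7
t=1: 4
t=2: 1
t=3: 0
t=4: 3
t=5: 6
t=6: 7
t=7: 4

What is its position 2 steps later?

The value travels 3 per step and bounces off the walls at -1 and 8.
  step 8: 4 → 1
  step 9: 1 → 0

0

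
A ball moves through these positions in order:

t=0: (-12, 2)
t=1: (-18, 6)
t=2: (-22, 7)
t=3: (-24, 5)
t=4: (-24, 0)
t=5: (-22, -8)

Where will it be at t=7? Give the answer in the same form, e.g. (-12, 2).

(-12, -33)

Successive displacements: (-6, +4), (-4, +1), (-2, -2), (+0, -5), (+2, -8) — each changes by (+2, -3).
step 6: (-22, -8) + (+4, -11) → (-18, -19)
step 7: (-18, -19) + (+6, -14) → (-12, -33)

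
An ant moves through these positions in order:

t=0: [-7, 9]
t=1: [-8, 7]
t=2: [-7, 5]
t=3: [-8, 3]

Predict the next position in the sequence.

[-7, 1]

The first coordinate repeats the cycle [-7, -8] with period 2; step 4 mod 2 = 0, giving -7.
The second coordinate changes by -2 each step, so at step 4 it is 9 + 4·(-2) = 1.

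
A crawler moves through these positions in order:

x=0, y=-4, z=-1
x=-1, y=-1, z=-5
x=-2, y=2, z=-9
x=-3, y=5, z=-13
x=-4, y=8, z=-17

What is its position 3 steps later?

x=-7, y=17, z=-29

Each step adds (-1, +3, -4) to the position.
step 5: x=-4, y=8, z=-17 + (-1, +3, -4) → x=-5, y=11, z=-21
step 6: x=-5, y=11, z=-21 + (-1, +3, -4) → x=-6, y=14, z=-25
step 7: x=-6, y=14, z=-25 + (-1, +3, -4) → x=-7, y=17, z=-29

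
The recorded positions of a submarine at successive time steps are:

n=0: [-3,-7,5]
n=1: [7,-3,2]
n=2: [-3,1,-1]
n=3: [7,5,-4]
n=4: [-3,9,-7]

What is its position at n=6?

[-3,17,-13]

The first coordinate repeats the cycle [-3, 7] with period 2; step 6 mod 2 = 0, giving -3.
The second coordinate changes by +4 each step, so at step 6 it is -7 + 6·(4) = 17.
The third coordinate changes by -3 each step, so at step 6 it is 5 + 6·(-3) = -13.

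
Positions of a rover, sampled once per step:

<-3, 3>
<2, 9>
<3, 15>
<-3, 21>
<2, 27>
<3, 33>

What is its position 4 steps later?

First: cycles through -3, 2, 3 every 3 steps. Step 9 lands at position 0 of the cycle → -3.
Second: linear, +6 per step → 57 at step 9.

<-3, 57>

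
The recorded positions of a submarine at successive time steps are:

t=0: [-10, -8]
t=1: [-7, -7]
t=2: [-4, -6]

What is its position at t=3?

Constant displacement of [+3, +1] per step.
step 3: [-4, -6] + [+3, +1] → [-1, -5]

[-1, -5]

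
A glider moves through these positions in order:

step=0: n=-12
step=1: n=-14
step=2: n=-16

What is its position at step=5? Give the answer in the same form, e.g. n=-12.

n=-22

Constant displacement of -2 per step.
step 3: -16 − 2 → n=-18
step 4: -18 − 2 → n=-20
step 5: -20 − 2 → n=-22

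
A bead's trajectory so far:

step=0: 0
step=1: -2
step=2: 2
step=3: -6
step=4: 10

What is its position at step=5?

-22

The jumps are -2, +4, -8, +16 — a geometric progression with ratio -2.
step 5: 10 − 32 → -22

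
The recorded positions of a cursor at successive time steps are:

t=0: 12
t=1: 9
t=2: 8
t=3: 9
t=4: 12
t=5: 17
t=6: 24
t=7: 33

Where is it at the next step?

44

First differences are -3, -1, +1, +3, +5, +7, +9; their common second difference is +2 (constant acceleration).
step 8: 33 + 11 → 44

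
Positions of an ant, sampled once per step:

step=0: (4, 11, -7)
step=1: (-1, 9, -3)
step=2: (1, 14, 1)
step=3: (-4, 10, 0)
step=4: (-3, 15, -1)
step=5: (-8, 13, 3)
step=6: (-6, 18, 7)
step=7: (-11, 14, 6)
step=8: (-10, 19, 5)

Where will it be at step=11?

Step-to-step displacements: (-5, -2, +4), (+2, +5, +4), (-5, -4, -1), (+1, +5, -1), (-5, -2, +4), (+2, +5, +4), (-5, -4, -1), (+1, +5, -1) — a repeating cycle of length 4.
step 9: apply (-5, -2, +4) → (-15, 17, 9)
step 10: apply (+2, +5, +4) → (-13, 22, 13)
step 11: apply (-5, -4, -1) → (-18, 18, 12)

(-18, 18, 12)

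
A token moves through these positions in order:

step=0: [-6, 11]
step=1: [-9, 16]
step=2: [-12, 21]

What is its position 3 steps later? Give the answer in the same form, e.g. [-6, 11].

Constant displacement of [-3, +5] per step.
step 3: [-12, 21] + [-3, +5] → [-15, 26]
step 4: [-15, 26] + [-3, +5] → [-18, 31]
step 5: [-18, 31] + [-3, +5] → [-21, 36]

[-21, 36]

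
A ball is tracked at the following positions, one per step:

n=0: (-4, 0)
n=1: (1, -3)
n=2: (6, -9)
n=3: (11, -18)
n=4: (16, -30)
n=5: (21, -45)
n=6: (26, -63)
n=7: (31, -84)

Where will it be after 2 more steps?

First differences are (+5, -3), (+5, -6), (+5, -9), (+5, -12), (+5, -15), (+5, -18), (+5, -21); their common second difference is (+0, -3) (constant acceleration).
step 8: (31, -84) + (+5, -24) → (36, -108)
step 9: (36, -108) + (+5, -27) → (41, -135)

(41, -135)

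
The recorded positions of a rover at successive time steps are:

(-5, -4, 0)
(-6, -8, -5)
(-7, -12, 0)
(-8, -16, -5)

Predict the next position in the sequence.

(-9, -20, 0)

The first coordinate changes by -1 each step, so at step 4 it is -5 + 4·(-1) = -9.
The second coordinate changes by -4 each step, so at step 4 it is -4 + 4·(-4) = -20.
The third coordinate repeats the cycle [0, -5] with period 2; step 4 mod 2 = 0, giving 0.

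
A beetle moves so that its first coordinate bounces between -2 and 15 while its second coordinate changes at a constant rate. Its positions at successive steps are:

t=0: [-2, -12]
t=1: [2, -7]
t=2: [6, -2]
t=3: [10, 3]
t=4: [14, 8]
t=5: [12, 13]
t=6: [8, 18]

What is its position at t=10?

The first coordinate travels 4 per step and bounces off the walls at -2 and 15.
  step 7: 8 → 4
  step 8: 4 → 0
  step 9: 0 → 0
  step 10: 0 → 4
The second coordinate changes by +5 each step: at step 10 it is 38.

[4, 38]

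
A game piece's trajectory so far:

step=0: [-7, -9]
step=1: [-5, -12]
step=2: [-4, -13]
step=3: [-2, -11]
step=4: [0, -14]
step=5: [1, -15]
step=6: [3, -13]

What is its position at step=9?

[8, -15]

Differencing gives [+2, -3], [+1, -1], [+2, +2], [+2, -3], [+1, -1], [+2, +2]. This is the pattern [+2, -3], [+1, -1], [+2, +2] repeated.
step 7: apply [+2, -3] → [5, -16]
step 8: apply [+1, -1] → [6, -17]
step 9: apply [+2, +2] → [8, -15]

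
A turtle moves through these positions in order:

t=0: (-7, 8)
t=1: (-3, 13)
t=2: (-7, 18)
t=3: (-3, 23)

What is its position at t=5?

(-3, 33)

The first coordinate repeats the cycle [-7, -3] with period 2; step 5 mod 2 = 1, giving -3.
The second coordinate changes by +5 each step, so at step 5 it is 8 + 5·(5) = 33.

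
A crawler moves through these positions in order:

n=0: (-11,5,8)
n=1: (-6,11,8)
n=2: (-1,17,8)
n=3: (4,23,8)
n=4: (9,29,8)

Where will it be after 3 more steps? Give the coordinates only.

(24,47,8)

Each step adds (+5,+6,+0) to the position.
step 5: (9,29,8) + (+5,+6,+0) → (14,35,8)
step 6: (14,35,8) + (+5,+6,+0) → (19,41,8)
step 7: (19,41,8) + (+5,+6,+0) → (24,47,8)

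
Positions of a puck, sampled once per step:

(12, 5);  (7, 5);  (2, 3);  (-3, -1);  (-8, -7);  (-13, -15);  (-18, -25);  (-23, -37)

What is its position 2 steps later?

(-33, -67)

Successive displacements: (-5, +0), (-5, -2), (-5, -4), (-5, -6), (-5, -8), (-5, -10), (-5, -12) — each changes by (+0, -2).
step 8: (-23, -37) + (-5, -14) → (-28, -51)
step 9: (-28, -51) + (-5, -16) → (-33, -67)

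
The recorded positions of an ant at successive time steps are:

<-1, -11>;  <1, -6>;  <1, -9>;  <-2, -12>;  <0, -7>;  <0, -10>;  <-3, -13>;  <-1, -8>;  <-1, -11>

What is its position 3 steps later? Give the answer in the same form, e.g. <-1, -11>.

Differencing gives <+2, +5>, <+0, -3>, <-3, -3>, <+2, +5>, <+0, -3>, <-3, -3>, <+2, +5>, <+0, -3>. This is the pattern <+2, +5>, <+0, -3>, <-3, -3> repeated.
step 9: apply <-3, -3> → <-4, -14>
step 10: apply <+2, +5> → <-2, -9>
step 11: apply <+0, -3> → <-2, -12>

<-2, -12>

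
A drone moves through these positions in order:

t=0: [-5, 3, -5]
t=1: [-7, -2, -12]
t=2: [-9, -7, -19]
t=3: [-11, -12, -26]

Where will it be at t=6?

[-17, -27, -47]

Each step adds [-2, -5, -7] to the position.
step 4: [-11, -12, -26] + [-2, -5, -7] → [-13, -17, -33]
step 5: [-13, -17, -33] + [-2, -5, -7] → [-15, -22, -40]
step 6: [-15, -22, -40] + [-2, -5, -7] → [-17, -27, -47]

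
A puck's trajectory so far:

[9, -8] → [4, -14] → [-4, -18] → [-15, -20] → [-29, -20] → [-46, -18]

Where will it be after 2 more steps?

First differences are [-5, -6], [-8, -4], [-11, -2], [-14, +0], [-17, +2]; their common second difference is [-3, +2] (constant acceleration).
step 6: [-46, -18] + [-20, +4] → [-66, -14]
step 7: [-66, -14] + [-23, +6] → [-89, -8]

[-89, -8]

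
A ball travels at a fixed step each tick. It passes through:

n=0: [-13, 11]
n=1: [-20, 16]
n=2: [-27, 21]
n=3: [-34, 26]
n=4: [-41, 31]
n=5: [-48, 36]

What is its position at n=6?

[-55, 41]

The position changes by [-7, +5] every step.
step 6: [-48, 36] + [-7, +5] → [-55, 41]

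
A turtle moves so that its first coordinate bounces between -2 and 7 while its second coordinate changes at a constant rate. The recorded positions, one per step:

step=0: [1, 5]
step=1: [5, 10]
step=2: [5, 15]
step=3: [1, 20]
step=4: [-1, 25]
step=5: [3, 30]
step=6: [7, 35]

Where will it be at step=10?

The first coordinate travels 4 per step and bounces off the walls at -2 and 7.
  step 7: 7 → 3
  step 8: 3 → -1
  step 9: -1 → 1
  step 10: 1 → 5
The second coordinate changes by +5 each step: at step 10 it is 55.

[5, 55]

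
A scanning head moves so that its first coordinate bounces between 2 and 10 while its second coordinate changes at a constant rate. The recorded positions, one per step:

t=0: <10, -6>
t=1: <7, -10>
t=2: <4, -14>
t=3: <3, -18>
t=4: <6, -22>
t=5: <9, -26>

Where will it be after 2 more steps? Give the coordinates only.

<5, -34>

The first coordinate reflects between 2 and 10, moving 3 per step.
  step 6: 9 → 8
  step 7: 8 → 5
The second coordinate changes by -4 each step: at step 7 it is -34.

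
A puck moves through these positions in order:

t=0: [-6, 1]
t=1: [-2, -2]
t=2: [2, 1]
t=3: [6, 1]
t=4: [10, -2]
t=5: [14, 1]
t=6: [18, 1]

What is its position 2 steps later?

[26, 1]

The moves between consecutive positions are [+4, -3], [+4, +3], [+4, +0], [+4, -3], [+4, +3], [+4, +0]; they repeat the 3-cycle [[+4, -3], [+4, +3], [+4, +0]].
step 7: apply [+4, -3] → [22, -2]
step 8: apply [+4, +3] → [26, 1]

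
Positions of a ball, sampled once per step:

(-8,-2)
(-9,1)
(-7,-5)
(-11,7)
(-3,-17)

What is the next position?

(-19,31)

Consecutive displacements (-1,+3), (+2,-6), (-4,+12), (+8,-24) scale by a factor of -2 each step.
step 5: (-3,-17) + (-16,+48) → (-19,31)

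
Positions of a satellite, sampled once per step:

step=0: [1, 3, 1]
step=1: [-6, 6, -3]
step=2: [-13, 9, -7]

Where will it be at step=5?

Each step adds [-7, +3, -4] to the position.
step 3: [-13, 9, -7] + [-7, +3, -4] → [-20, 12, -11]
step 4: [-20, 12, -11] + [-7, +3, -4] → [-27, 15, -15]
step 5: [-27, 15, -15] + [-7, +3, -4] → [-34, 18, -19]

[-34, 18, -19]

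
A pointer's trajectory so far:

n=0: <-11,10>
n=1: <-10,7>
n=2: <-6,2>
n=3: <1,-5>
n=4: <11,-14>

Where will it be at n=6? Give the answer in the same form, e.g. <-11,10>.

<40,-38>

Successive displacements: <+1,-3>, <+4,-5>, <+7,-7>, <+10,-9> — each changes by <+3,-2>.
step 5: <11,-14> + <+13,-11> → <24,-25>
step 6: <24,-25> + <+16,-13> → <40,-38>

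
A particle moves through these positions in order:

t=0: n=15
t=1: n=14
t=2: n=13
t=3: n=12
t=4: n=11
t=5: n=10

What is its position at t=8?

n=7

Constant displacement of -1 per step.
step 6: 10 − 1 → n=9
step 7: 9 − 1 → n=8
step 8: 8 − 1 → n=7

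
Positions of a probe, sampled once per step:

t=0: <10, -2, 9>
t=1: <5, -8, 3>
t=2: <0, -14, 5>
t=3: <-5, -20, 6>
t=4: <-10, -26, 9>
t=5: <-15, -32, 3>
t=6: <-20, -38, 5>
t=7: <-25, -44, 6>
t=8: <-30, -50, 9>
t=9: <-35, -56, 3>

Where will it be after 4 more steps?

The first coordinate changes by -5 each step, so at step 13 it is 10 + 13·(-5) = -55.
The second coordinate changes by -6 each step, so at step 13 it is -2 + 13·(-6) = -80.
The third coordinate repeats the cycle [9, 3, 5, 6] with period 4; step 13 mod 4 = 1, giving 3.

<-55, -80, 3>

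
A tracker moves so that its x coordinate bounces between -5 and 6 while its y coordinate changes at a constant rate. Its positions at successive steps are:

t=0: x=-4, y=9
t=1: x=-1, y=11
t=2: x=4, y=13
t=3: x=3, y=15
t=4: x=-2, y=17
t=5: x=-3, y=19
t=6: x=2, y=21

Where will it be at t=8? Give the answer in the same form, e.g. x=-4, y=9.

The x coordinate travels 5 per step and bounces off the walls at -5 and 6.
  step 7: 2 → 5
  step 8: 5 → 0
The y coordinate changes by +2 each step: at step 8 it is 25.

x=0, y=25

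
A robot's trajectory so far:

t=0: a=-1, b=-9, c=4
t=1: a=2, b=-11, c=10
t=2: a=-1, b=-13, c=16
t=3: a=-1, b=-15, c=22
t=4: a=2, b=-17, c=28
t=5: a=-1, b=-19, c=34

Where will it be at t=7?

a=2, b=-23, c=46

A: cycles through -1, 2, -1 every 3 steps. Step 7 lands at position 1 of the cycle → 2.
B: linear, -2 per step → -23 at step 7.
C: linear, +6 per step → 46 at step 7.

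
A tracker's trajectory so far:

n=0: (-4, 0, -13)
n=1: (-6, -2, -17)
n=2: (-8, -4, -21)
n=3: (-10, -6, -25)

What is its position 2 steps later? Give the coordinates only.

(-14, -10, -33)

The position changes by (-2, -2, -4) every step.
step 4: (-10, -6, -25) + (-2, -2, -4) → (-12, -8, -29)
step 5: (-12, -8, -29) + (-2, -2, -4) → (-14, -10, -33)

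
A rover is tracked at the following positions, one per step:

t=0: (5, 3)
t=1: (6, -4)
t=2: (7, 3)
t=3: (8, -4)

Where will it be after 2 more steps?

The first coordinate changes by +1 each step, so at step 5 it is 5 + 5·(1) = 10.
The second coordinate repeats the cycle [3, -4] with period 2; step 5 mod 2 = 1, giving -4.

(10, -4)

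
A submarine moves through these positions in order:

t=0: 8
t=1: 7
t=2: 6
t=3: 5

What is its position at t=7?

1

Each step adds -1 to the position.
step 4: 5 − 1 → 4
step 5: 4 − 1 → 3
step 6: 3 − 1 → 2
step 7: 2 − 1 → 1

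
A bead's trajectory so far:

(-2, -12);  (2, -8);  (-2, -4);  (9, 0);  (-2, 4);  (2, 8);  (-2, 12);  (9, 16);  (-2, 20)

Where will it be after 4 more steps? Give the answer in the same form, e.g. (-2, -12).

The first coordinate repeats the cycle [-2, 2, -2, 9] with period 4; step 12 mod 4 = 0, giving -2.
The second coordinate changes by +4 each step, so at step 12 it is -12 + 12·(4) = 36.

(-2, 36)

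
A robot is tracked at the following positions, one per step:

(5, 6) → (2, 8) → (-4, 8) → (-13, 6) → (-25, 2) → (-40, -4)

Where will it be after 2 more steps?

(-79, -22)

Successive displacements: (-3, +2), (-6, +0), (-9, -2), (-12, -4), (-15, -6) — each changes by (-3, -2).
step 6: (-40, -4) + (-18, -8) → (-58, -12)
step 7: (-58, -12) + (-21, -10) → (-79, -22)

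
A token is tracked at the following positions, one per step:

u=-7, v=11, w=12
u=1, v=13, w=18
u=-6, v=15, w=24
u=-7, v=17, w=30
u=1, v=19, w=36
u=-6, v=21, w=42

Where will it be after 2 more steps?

u=1, v=25, w=54

U: cycles through -7, 1, -6 every 3 steps. Step 7 lands at position 1 of the cycle → 1.
V: linear, +2 per step → 25 at step 7.
W: linear, +6 per step → 54 at step 7.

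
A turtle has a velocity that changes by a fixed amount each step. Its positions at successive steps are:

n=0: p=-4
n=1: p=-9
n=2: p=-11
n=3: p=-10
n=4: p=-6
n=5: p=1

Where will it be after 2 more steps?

First differences are -5, -2, +1, +4, +7; their common second difference is +3 (constant acceleration).
step 6: 1 + 10 → p=11
step 7: 11 + 13 → p=24

p=24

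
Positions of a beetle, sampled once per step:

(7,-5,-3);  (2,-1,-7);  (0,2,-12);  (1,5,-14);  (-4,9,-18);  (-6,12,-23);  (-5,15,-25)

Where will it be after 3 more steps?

The moves between consecutive positions are (-5,+4,-4), (-2,+3,-5), (+1,+3,-2), (-5,+4,-4), (-2,+3,-5), (+1,+3,-2); they repeat the 3-cycle [(-5,+4,-4), (-2,+3,-5), (+1,+3,-2)].
step 7: apply (-5,+4,-4) → (-10,19,-29)
step 8: apply (-2,+3,-5) → (-12,22,-34)
step 9: apply (+1,+3,-2) → (-11,25,-36)

(-11,25,-36)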